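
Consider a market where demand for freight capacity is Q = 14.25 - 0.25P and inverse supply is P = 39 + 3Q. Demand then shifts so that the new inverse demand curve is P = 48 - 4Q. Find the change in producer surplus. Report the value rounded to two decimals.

Rewriting demand in inverse form: P = 57 - 4Q.
Initial equilibrium: Q_0 = 2.5714, P_0 = 46.7143; CS_0 = (1/2)(2.5714)(10.2857) = 13.2245, PS_0 = (1/2)(2.5714)(7.7143) = 9.9184.
New equilibrium: 48 - 4Q = 39 + 3Q gives Q_1 = 1.2857, P_1 = 42.8571; CS_1 = 3.3061, PS_1 = 2.4796.
Change in producer surplus = 2.4796 - 9.9184 = -7.4388.

-7.44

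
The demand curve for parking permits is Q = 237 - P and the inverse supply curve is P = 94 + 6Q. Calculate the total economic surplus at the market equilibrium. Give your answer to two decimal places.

1460.64

Rewriting demand in inverse form: P = 237 - Q.
Setting demand equal to supply, 143 = 7Q, so Q* = 20.4286 and P* = 216.5714.
CS = (1/2)(20.4286)(20.4286) = 208.6633 and PS = (1/2)(20.4286)(122.5714) = 1251.9796, so total surplus = 1460.6429.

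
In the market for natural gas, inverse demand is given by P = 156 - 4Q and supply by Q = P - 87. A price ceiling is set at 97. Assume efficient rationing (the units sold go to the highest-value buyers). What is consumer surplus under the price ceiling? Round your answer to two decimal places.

390.00

Rewriting supply in inverse form: P = 87 + Q.
Free-market equilibrium: 156 - 4Q = 87 + Q gives Q* = 13.8, P* = 100.8.
At P = 97, sellers supply (97 - 87)/1 = 10 while buyers want more, so the quantity traded is 10 at price 97.
The demand price at Q = 10 is 116. CS is the trapezoid between demand and 97 over [0, 10]: (1/2)[(156 - 97) + (116 - 97)](10) = 390.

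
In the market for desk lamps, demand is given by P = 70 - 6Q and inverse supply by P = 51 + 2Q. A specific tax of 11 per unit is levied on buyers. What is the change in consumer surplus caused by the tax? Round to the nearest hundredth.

Without the tax, 70 - 6Q = 51 + 2Q so Q* = 2.375 and P* = 55.75.
With the tax, buyers' net willingness to pay falls by 11: (70 - 11) - 6Q = 51 + 2Q, so Q_t = 1. Buyers pay P_b = 64; sellers receive P_s = P_b - 11 = 53.
CS falls from (1/2)(2.375)(14.25) = 16.9219 to (1/2)(1)(6) = 3, a change of -13.9219.

-13.92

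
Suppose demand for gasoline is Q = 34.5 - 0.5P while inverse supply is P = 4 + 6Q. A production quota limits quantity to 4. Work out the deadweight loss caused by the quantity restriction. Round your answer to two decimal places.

Rewriting demand in inverse form: P = 69 - 2Q.
Without the quota, 69 - 2Q = 4 + 6Q gives Q* = 8.125.
At Q = 4 the demand price is 69 - 2(4) = 61 and the supply price is 4 + 6(4) = 28.
DWL = (1/2)(gap between curves at 4) x (Q* - 4) = (1/2)(33)(4.125) = 68.0625.

68.06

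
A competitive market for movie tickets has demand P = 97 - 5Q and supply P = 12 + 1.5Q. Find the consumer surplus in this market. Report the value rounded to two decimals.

Set 97 - 5Q = 12 + 1.5Q, which gives 85 = 6.5Q, so Q* = 13.0769 and P* = 97 - 5(13.0769) = 31.6154.
Consumer surplus is the triangle under demand above P*: (1/2)(13.0769)(97 - 31.6154) = (1/2)(13.0769)(65.3846) = 427.5148.

427.51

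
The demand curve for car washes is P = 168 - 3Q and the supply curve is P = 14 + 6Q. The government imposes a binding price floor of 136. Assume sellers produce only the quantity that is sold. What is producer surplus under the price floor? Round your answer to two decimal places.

Without the control, 168 - 3Q = 14 + 6Q so Q* = 17.1111 and P* = 116.6667.
At the floor price 136, quantity demanded is (168 - 136)/3 = 10.6667; demand is the short side, so Q = 10.6667 trades at P = 136.
The supply price at Q = 10.6667 is 78. PS is the trapezoid between 136 and supply over [0, 10.6667]: (1/2)[(136 - 14) + (136 - 78)](10.6667) = 960.

960.00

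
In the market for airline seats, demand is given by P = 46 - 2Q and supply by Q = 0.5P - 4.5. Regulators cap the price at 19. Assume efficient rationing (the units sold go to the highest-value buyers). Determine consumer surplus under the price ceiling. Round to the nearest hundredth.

Rewriting supply in inverse form: P = 9 + 2Q.
Without the control, 46 - 2Q = 9 + 2Q so Q* = 9.25 and P* = 27.5.
At the ceiling price 19, quantity supplied is (19 - 9)/2 = 5; supply is the short side, so Q = 5 trades at P = 19.
The demand price at Q = 5 is 36. CS is the trapezoid between demand and 19 over [0, 5]: (1/2)[(46 - 19) + (36 - 19)](5) = 110.

110.00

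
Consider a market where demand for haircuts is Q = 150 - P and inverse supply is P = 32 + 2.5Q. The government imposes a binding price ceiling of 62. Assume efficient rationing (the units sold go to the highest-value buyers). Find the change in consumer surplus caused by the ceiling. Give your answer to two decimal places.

415.67

Rewriting demand in inverse form: P = 150 - Q.
Free-market equilibrium: 150 - Q = 32 + 2.5Q gives Q* = 33.7143, P* = 116.2857.
At P = 62, sellers supply (62 - 32)/2.5 = 12 while buyers want more, so the quantity traded is 12 at price 62.
CS goes from (1/2)(33.7143)(33.7143) = 568.3265 to 984 (computed as (150 - 62)(12) - (1/2)(1)(12)^2), a change of 415.6735.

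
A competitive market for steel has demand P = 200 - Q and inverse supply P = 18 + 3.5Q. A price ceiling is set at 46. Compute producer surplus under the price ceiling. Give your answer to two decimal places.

112.00

Without the control, 200 - Q = 18 + 3.5Q so Q* = 40.4444 and P* = 159.5556.
At the ceiling price 46, quantity supplied is (46 - 18)/3.5 = 8; supply is the short side, so Q = 8 trades at P = 46.
PS is the triangle above supply below 46: (1/2)(8)(46 - 18) = 112.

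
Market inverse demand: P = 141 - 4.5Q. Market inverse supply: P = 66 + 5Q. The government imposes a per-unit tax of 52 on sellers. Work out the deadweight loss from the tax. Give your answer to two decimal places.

142.32

Without the tax, 141 - 4.5Q = 66 + 5Q so Q* = 7.8947 and P* = 105.4737.
A tax on sellers shifts supply up by 52: 141 - 4.5Q = 66 + 5Q + 52, so Q_t = 2.4211. Buyers pay P_b = 130.1053; sellers receive P_s = P_b - 52 = 78.1053.
The welfare triangle lost has base Q* - Q_t = 5.4737 and height t = 52, so DWL = (1/2)(5.4737)(52) = 142.3158.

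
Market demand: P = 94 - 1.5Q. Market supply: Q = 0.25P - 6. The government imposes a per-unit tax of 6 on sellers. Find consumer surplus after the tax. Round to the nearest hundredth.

Rewriting supply in inverse form: P = 24 + 4Q.
Pre-tax equilibrium: 94 - 1.5Q = 24 + 4Q gives Q* = 12.7273, P* = 74.9091.
A tax on sellers shifts supply up by 6: 94 - 1.5Q = 24 + 4Q + 6, so Q_t = 11.6364. Buyers pay P_b = 76.5455; sellers receive P_s = P_b - 6 = 70.5455.
Consumer surplus is the triangle under demand above P_b: (1/2)(11.6364)(94 - 76.5455) = 101.5537.

101.55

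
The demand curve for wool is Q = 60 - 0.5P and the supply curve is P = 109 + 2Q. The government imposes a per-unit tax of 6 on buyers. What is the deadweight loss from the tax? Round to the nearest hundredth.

4.50

Rewriting demand in inverse form: P = 120 - 2Q.
Without the tax, 120 - 2Q = 109 + 2Q so Q* = 2.75 and P* = 114.5.
With the tax, buyers' net willingness to pay falls by 6: (120 - 6) - 2Q = 109 + 2Q, so Q_t = 1.25. Buyers pay P_b = 117.5; sellers receive P_s = P_b - 6 = 111.5.
The welfare triangle lost has base Q* - Q_t = 1.5 and height t = 6, so DWL = (1/2)(1.5)(6) = 4.5.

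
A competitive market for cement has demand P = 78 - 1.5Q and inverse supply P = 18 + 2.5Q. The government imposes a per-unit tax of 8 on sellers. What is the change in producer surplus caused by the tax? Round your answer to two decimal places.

-70.00

Without the tax, 78 - 1.5Q = 18 + 2.5Q so Q* = 15 and P* = 55.5.
With the tax, sellers need 8 more per unit: 78 - 1.5Q = 18 + 2.5Q + 8, so Q_t = 13. Buyers pay P_b = 58.5; sellers receive P_s = P_b - 8 = 50.5.
Producers lose the trapezoid between P_s and P* out to Q_t plus the triangle from Q_t to Q*: change in PS = 211.25 - 281.25 = -70.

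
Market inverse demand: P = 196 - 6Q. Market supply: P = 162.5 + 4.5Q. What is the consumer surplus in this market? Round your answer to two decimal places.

Set 196 - 6Q = 162.5 + 4.5Q, which gives 33.5 = 10.5Q, so Q* = 3.1905 and P* = 196 - 6(3.1905) = 176.8571.
The demand choke price is 196, so CS = (1/2)(Q*)(196 - P*) = (1/2)(3.1905)(19.1429) = 30.5374.

30.54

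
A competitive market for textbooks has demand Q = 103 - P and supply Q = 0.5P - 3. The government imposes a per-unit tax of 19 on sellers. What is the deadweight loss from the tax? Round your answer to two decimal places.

Rewriting demand in inverse form: P = 103 - Q.
Rewriting supply in inverse form: P = 6 + 2Q.
Pre-tax equilibrium: 103 - Q = 6 + 2Q gives Q* = 32.3333, P* = 70.6667.
With the tax, sellers need 19 more per unit: 103 - Q = 6 + 2Q + 19, so Q_t = 26. Buyers pay P_b = 77; sellers receive P_s = P_b - 19 = 58.
Deadweight loss is the triangle between the curves from Q_t to Q*: (1/2)(32.3333 - 26)(19) = 60.1667.

60.17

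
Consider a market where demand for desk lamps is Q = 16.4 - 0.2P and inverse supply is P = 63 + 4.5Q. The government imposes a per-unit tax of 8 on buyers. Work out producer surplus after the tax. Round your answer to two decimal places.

3.02

Rewriting demand in inverse form: P = 82 - 5Q.
Without the tax, 82 - 5Q = 63 + 4.5Q so Q* = 2 and P* = 72.
A tax on buyers shifts demand down by 8: (82 - 8) - 5Q = 63 + 4.5Q, so Q_t = 1.1579. Buyers pay P_b = 76.2105; sellers receive P_s = P_b - 8 = 68.2105.
Producer surplus is the triangle above supply below P_s: (1/2)(1.1579)(68.2105 - 63) = 3.0166.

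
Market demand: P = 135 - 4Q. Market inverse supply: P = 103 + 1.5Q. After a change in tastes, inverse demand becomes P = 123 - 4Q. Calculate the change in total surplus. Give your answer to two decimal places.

Initial equilibrium: Q_0 = 5.8182, P_0 = 111.7273; CS_0 = (1/2)(5.8182)(23.2727) = 67.7025, PS_0 = (1/2)(5.8182)(8.7273) = 25.3884.
New equilibrium: 123 - 4Q = 103 + 1.5Q gives Q_1 = 3.6364, P_1 = 108.4545; CS_1 = 26.4463, PS_1 = 9.9174.
Change in total surplus = (26.4463 + 9.9174) - (67.7025 + 25.3884) = -56.7273.

-56.73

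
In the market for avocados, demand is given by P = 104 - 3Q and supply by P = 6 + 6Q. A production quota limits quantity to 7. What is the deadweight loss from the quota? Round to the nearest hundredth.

Unrestricted equilibrium: Q* = (104 - 6)/(3 + 6) = 10.8889.
At Q = 7 the demand price is 104 - 3(7) = 83 and the supply price is 6 + 6(7) = 48.
Deadweight loss is the triangle between the curves from 7 to 10.8889: (1/2)(83 - 48)(10.8889 - 7) = 68.0556.

68.06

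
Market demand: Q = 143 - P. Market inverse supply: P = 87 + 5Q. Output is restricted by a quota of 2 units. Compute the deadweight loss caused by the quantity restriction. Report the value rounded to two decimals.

161.33

Rewriting demand in inverse form: P = 143 - Q.
Unrestricted equilibrium: Q* = (143 - 87)/(1 + 5) = 9.3333.
At Q = 2 the demand price is 143 - (2) = 141 and the supply price is 87 + 5(2) = 97.
Deadweight loss is the triangle between the curves from 2 to 9.3333: (1/2)(141 - 97)(9.3333 - 2) = 161.3333.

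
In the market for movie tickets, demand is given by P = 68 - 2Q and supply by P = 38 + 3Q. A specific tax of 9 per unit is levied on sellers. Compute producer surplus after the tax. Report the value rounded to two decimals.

26.46

Pre-tax equilibrium: 68 - 2Q = 38 + 3Q gives Q* = 6, P* = 56.
A tax on sellers shifts supply up by 9: 68 - 2Q = 38 + 3Q + 9, so Q_t = 4.2. Buyers pay P_b = 59.6; sellers receive P_s = P_b - 9 = 50.6.
PS = (1/2)(Q_t)(P_s - 38) = (1/2)(4.2)(12.6) = 26.46.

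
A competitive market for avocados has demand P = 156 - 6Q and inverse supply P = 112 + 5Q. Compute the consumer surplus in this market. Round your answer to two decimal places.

Setting demand equal to supply, 44 = 11Q, so Q* = 4 and P* = 132.
Consumer surplus is the triangle under demand above P*: (1/2)(4)(156 - 132) = (1/2)(4)(24) = 48.

48.00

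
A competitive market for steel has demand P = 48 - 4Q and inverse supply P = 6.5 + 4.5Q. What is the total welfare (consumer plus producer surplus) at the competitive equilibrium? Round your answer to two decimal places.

101.31

Set 48 - 4Q = 6.5 + 4.5Q, which gives 41.5 = 8.5Q, so Q* = 4.8824 and P* = 48 - 4(4.8824) = 28.4706.
Total surplus is the full triangle between the curves from 0 to Q*: (1/2)(4.8824)(48 - 6.5) = 101.3088.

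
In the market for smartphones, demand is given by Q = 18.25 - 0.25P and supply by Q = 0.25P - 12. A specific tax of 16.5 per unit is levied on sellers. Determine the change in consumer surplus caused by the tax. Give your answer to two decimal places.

-17.27

Rewriting demand in inverse form: P = 73 - 4Q.
Rewriting supply in inverse form: P = 48 + 4Q.
Without the tax, 73 - 4Q = 48 + 4Q so Q* = 3.125 and P* = 60.5.
A tax on sellers shifts supply up by 16.5: 73 - 4Q = 48 + 4Q + 16.5, so Q_t = 1.0625. Buyers pay P_b = 68.75; sellers receive P_s = P_b - 16.5 = 52.25.
Consumers lose the trapezoid between P* and P_b out to Q_t plus the triangle from Q_t to Q*: change in CS = 2.2578 - 19.5312 = -17.2734.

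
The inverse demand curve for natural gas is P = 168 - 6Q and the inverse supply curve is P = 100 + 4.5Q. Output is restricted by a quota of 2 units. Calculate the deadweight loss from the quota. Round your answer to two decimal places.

105.19

Without the quota, 168 - 6Q = 100 + 4.5Q gives Q* = 6.4762.
At Q = 2 the demand price is 168 - 6(2) = 156 and the supply price is 100 + 4.5(2) = 109.
Deadweight loss is the triangle between the curves from 2 to 6.4762: (1/2)(156 - 109)(6.4762 - 2) = 105.1905.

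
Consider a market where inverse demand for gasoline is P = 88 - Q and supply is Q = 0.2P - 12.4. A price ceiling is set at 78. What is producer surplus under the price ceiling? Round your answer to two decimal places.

Rewriting supply in inverse form: P = 62 + 5Q.
Free-market equilibrium: 88 - Q = 62 + 5Q gives Q* = 4.3333, P* = 83.6667.
At the ceiling price 78, quantity supplied is (78 - 62)/5 = 3.2; supply is the short side, so Q = 3.2 trades at P = 78.
PS is the triangle above supply below 78: (1/2)(3.2)(78 - 62) = 25.6.

25.60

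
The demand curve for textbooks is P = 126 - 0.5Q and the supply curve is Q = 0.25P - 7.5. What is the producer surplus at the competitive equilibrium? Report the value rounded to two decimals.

910.22

Rewriting supply in inverse form: P = 30 + 4Q.
Setting demand equal to supply, 96 = 4.5Q, so Q* = 21.3333 and P* = 115.3333.
Producer surplus is the triangle above supply below P*: (1/2)(21.3333)(115.3333 - 30) = (1/2)(21.3333)(85.3333) = 910.2222.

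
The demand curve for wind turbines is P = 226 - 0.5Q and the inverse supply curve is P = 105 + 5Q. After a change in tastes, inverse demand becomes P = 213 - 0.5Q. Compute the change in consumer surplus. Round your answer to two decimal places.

Initial equilibrium: Q_0 = 22, P_0 = 215; CS_0 = (1/2)(22)(11) = 121, PS_0 = (1/2)(22)(110) = 1210.
New equilibrium: 213 - 0.5Q = 105 + 5Q gives Q_1 = 19.6364, P_1 = 203.1818; CS_1 = 96.3967, PS_1 = 963.9669.
Change in consumer surplus = 96.3967 - 121 = -24.6033.

-24.60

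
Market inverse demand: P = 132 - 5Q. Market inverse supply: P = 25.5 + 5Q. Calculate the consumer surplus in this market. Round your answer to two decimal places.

283.56

Setting demand equal to supply, 106.5 = 10Q, so Q* = 10.65 and P* = 78.75.
The demand choke price is 132, so CS = (1/2)(Q*)(132 - P*) = (1/2)(10.65)(53.25) = 283.5562.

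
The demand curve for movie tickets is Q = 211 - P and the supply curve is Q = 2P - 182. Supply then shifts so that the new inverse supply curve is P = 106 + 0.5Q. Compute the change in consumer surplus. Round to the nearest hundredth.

-750.00

Rewriting demand in inverse form: P = 211 - Q.
Rewriting supply in inverse form: P = 91 + 0.5Q.
Initial equilibrium: Q_0 = 80, P_0 = 131; CS_0 = (1/2)(80)(80) = 3200, PS_0 = (1/2)(80)(40) = 1600.
New equilibrium: 211 - Q = 106 + 0.5Q gives Q_1 = 70, P_1 = 141; CS_1 = 2450, PS_1 = 1225.
Change in consumer surplus = 2450 - 3200 = -750.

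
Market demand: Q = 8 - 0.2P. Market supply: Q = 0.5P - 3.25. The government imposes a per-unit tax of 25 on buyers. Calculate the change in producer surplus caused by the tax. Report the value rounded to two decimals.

Rewriting demand in inverse form: P = 40 - 5Q.
Rewriting supply in inverse form: P = 6.5 + 2Q.
Without the tax, 40 - 5Q = 6.5 + 2Q so Q* = 4.7857 and P* = 16.0714.
With the tax, buyers' net willingness to pay falls by 25: (40 - 25) - 5Q = 6.5 + 2Q, so Q_t = 1.2143. Buyers pay P_b = 33.9286; sellers receive P_s = P_b - 25 = 8.9286.
Producers lose the trapezoid between P_s and P* out to Q_t plus the triangle from Q_t to Q*: change in PS = 1.4745 - 22.9031 = -21.4286.

-21.43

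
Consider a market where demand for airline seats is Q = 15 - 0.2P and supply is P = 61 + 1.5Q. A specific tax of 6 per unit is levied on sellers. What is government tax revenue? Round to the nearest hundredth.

7.38

Rewriting demand in inverse form: P = 75 - 5Q.
Pre-tax equilibrium: 75 - 5Q = 61 + 1.5Q gives Q* = 2.1538, P* = 64.2308.
A tax on sellers shifts supply up by 6: 75 - 5Q = 61 + 1.5Q + 6, so Q_t = 1.2308. Buyers pay P_b = 68.8462; sellers receive P_s = P_b - 6 = 62.8462.
Revenue is the tax times quantity traded: 6 x 1.2308 = 7.3846.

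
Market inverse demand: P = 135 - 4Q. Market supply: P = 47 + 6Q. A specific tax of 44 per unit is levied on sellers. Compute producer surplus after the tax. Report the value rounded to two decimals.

Without the tax, 135 - 4Q = 47 + 6Q so Q* = 8.8 and P* = 99.8.
A tax on sellers shifts supply up by 44: 135 - 4Q = 47 + 6Q + 44, so Q_t = 4.4. Buyers pay P_b = 117.4; sellers receive P_s = P_b - 44 = 73.4.
PS = (1/2)(Q_t)(P_s - 47) = (1/2)(4.4)(26.4) = 58.08.

58.08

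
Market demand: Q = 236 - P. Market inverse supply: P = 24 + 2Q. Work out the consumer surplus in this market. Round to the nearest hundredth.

Rewriting demand in inverse form: P = 236 - Q.
Setting demand equal to supply, 212 = 3Q, so Q* = 70.6667 and P* = 165.3333.
Consumer surplus is the triangle under demand above P*: (1/2)(70.6667)(236 - 165.3333) = (1/2)(70.6667)(70.6667) = 2496.8889.

2496.89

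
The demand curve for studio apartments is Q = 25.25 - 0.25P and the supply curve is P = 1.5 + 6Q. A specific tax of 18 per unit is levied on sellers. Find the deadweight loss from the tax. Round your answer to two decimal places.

16.20

Rewriting demand in inverse form: P = 101 - 4Q.
Without the tax, 101 - 4Q = 1.5 + 6Q so Q* = 9.95 and P* = 61.2.
With the tax, sellers need 18 more per unit: 101 - 4Q = 1.5 + 6Q + 18, so Q_t = 8.15. Buyers pay P_b = 68.4; sellers receive P_s = P_b - 18 = 50.4.
Deadweight loss is the triangle between the curves from Q_t to Q*: (1/2)(9.95 - 8.15)(18) = 16.2.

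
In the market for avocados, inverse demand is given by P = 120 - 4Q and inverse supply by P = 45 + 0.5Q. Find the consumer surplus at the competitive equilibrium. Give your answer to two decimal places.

Equilibrium: 120 - 4Q = 45 + 0.5Q, so Q* = 16.6667 and P* = 53.3333.
CS is the area between the demand curve and P* from 0 to Q*: (1/2)(16.6667)(66.6667) = 555.5556.

555.56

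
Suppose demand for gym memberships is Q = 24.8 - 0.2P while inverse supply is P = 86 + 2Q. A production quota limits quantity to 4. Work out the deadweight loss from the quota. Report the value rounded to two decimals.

7.14

Rewriting demand in inverse form: P = 124 - 5Q.
Without the quota, 124 - 5Q = 86 + 2Q gives Q* = 5.4286.
At Q = 4 the demand price is 124 - 5(4) = 104 and the supply price is 86 + 2(4) = 94.
DWL = (1/2)(gap between curves at 4) x (Q* - 4) = (1/2)(10)(1.4286) = 7.1429.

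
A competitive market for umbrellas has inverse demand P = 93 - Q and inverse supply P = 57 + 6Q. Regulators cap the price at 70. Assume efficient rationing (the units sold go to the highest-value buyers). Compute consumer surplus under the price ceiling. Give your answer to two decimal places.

47.49

Without the control, 93 - Q = 57 + 6Q so Q* = 5.1429 and P* = 87.8571.
At the ceiling price 70, quantity supplied is (70 - 57)/6 = 2.1667; supply is the short side, so Q = 2.1667 trades at P = 70.
The demand price at Q = 2.1667 is 90.8333. CS is the trapezoid between demand and 70 over [0, 2.1667]: (1/2)[(93 - 70) + (90.8333 - 70)](2.1667) = 47.4861.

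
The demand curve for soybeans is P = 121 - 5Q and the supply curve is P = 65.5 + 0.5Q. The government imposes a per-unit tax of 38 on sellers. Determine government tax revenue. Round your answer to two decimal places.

Without the tax, 121 - 5Q = 65.5 + 0.5Q so Q* = 10.0909 and P* = 70.5455.
A tax on sellers shifts supply up by 38: 121 - 5Q = 65.5 + 0.5Q + 38, so Q_t = 3.1818. Buyers pay P_b = 105.0909; sellers receive P_s = P_b - 38 = 67.0909.
Tax revenue = t x Q_t = 38 x 3.1818 = 120.9091.

120.91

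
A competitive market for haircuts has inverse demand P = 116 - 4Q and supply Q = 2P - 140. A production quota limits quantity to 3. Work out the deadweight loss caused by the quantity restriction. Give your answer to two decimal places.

117.36

Rewriting supply in inverse form: P = 70 + 0.5Q.
Without the quota, 116 - 4Q = 70 + 0.5Q gives Q* = 10.2222.
At Q = 3 the demand price is 116 - 4(3) = 104 and the supply price is 70 + 0.5(3) = 71.5.
DWL = (1/2)(gap between curves at 3) x (Q* - 3) = (1/2)(32.5)(7.2222) = 117.3611.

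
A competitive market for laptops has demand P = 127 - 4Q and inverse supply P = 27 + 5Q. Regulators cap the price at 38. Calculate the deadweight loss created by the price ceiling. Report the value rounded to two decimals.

357.34

Free-market equilibrium: 127 - 4Q = 27 + 5Q gives Q* = 11.1111, P* = 82.5556.
At the ceiling price 38, quantity supplied is (38 - 27)/5 = 2.2; supply is the short side, so Q = 2.2 trades at P = 38.
The lost-trades triangle has base Q* - 2.2 = 8.9111 and height equal to the gap between the curves at Q = 2.2, which is 118.2 - 38 = 80.2. DWL = (1/2)(8.9111)(80.2) = 357.3356.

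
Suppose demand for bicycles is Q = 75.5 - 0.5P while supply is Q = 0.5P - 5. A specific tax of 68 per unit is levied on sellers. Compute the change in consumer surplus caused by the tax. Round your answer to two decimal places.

Rewriting demand in inverse form: P = 151 - 2Q.
Rewriting supply in inverse form: P = 10 + 2Q.
Without the tax, 151 - 2Q = 10 + 2Q so Q* = 35.25 and P* = 80.5.
A tax on sellers shifts supply up by 68: 151 - 2Q = 10 + 2Q + 68, so Q_t = 18.25. Buyers pay P_b = 114.5; sellers receive P_s = P_b - 68 = 46.5.
Consumers lose the trapezoid between P* and P_b out to Q_t plus the triangle from Q_t to Q*: change in CS = 333.0625 - 1242.5625 = -909.5.

-909.50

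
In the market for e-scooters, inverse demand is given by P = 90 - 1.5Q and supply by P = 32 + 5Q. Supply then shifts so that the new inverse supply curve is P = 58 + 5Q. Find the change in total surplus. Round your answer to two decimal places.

Initial equilibrium: Q_0 = 8.9231, P_0 = 76.6154; CS_0 = (1/2)(8.9231)(13.3846) = 59.716, PS_0 = (1/2)(8.9231)(44.6154) = 199.0533.
New equilibrium: 90 - 1.5Q = 58 + 5Q gives Q_1 = 4.9231, P_1 = 82.6154; CS_1 = 18.1775, PS_1 = 60.5917.
Change in total surplus = (18.1775 + 60.5917) - (59.716 + 199.0533) = -180.

-180.00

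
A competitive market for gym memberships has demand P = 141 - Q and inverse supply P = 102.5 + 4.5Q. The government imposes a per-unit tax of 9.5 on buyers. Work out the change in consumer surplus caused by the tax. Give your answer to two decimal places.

Without the tax, 141 - Q = 102.5 + 4.5Q so Q* = 7 and P* = 134.
A tax on buyers shifts demand down by 9.5: (141 - 9.5) - Q = 102.5 + 4.5Q, so Q_t = 5.2727. Buyers pay P_b = 135.7273; sellers receive P_s = P_b - 9.5 = 126.2273.
Consumers lose the trapezoid between P* and P_b out to Q_t plus the triangle from Q_t to Q*: change in CS = 13.9008 - 24.5 = -10.5992.

-10.60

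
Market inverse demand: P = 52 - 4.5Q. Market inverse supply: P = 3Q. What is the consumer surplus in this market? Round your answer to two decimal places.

Set 52 - 4.5Q = 3Q, which gives 52 = 7.5Q, so Q* = 6.9333 and P* = 52 - 4.5(6.9333) = 20.8.
Consumer surplus is the triangle under demand above P*: (1/2)(6.9333)(52 - 20.8) = (1/2)(6.9333)(31.2) = 108.16.

108.16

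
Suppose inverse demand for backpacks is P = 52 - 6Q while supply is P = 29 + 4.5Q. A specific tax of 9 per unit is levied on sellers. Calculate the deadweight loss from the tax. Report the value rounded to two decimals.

3.86

Without the tax, 52 - 6Q = 29 + 4.5Q so Q* = 2.1905 and P* = 38.8571.
With the tax, sellers need 9 more per unit: 52 - 6Q = 29 + 4.5Q + 9, so Q_t = 1.3333. Buyers pay P_b = 44; sellers receive P_s = P_b - 9 = 35.
Deadweight loss is the triangle between the curves from Q_t to Q*: (1/2)(2.1905 - 1.3333)(9) = 3.8571.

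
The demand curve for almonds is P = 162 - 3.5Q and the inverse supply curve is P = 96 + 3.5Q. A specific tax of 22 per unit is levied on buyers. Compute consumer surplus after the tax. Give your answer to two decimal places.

69.14

Without the tax, 162 - 3.5Q = 96 + 3.5Q so Q* = 9.4286 and P* = 129.
A tax on buyers shifts demand down by 22: (162 - 22) - 3.5Q = 96 + 3.5Q, so Q_t = 6.2857. Buyers pay P_b = 140; sellers receive P_s = P_b - 22 = 118.
Consumer surplus is the triangle under demand above P_b: (1/2)(6.2857)(162 - 140) = 69.1429.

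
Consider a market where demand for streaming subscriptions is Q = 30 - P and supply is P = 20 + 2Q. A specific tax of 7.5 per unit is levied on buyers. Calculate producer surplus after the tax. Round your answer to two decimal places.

Rewriting demand in inverse form: P = 30 - Q.
Without the tax, 30 - Q = 20 + 2Q so Q* = 3.3333 and P* = 26.6667.
With the tax, buyers' net willingness to pay falls by 7.5: (30 - 7.5) - Q = 20 + 2Q, so Q_t = 0.8333. Buyers pay P_b = 29.1667; sellers receive P_s = P_b - 7.5 = 21.6667.
Producer surplus is the triangle above supply below P_s: (1/2)(0.8333)(21.6667 - 20) = 0.6944.

0.69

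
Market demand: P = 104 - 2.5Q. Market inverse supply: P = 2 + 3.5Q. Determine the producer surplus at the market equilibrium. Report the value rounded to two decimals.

Setting demand equal to supply, 102 = 6Q, so Q* = 17 and P* = 61.5.
PS is the area between P* and the supply curve from 0 to Q*: (1/2)(17)(59.5) = 505.75.

505.75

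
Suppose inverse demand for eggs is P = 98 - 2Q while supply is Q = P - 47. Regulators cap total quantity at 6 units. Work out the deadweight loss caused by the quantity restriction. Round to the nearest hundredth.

Rewriting supply in inverse form: P = 47 + Q.
Unrestricted equilibrium: Q* = (98 - 47)/(2 + 1) = 17.
At Q = 6 the demand price is 98 - 2(6) = 86 and the supply price is 47 + (6) = 53.
Deadweight loss is the triangle between the curves from 6 to 17: (1/2)(86 - 53)(17 - 6) = 181.5.

181.50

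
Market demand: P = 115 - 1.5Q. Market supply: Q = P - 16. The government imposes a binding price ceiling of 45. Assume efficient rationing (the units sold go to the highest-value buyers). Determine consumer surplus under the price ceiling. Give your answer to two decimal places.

1399.25

Rewriting supply in inverse form: P = 16 + Q.
Without the control, 115 - 1.5Q = 16 + Q so Q* = 39.6 and P* = 55.6.
At the ceiling price 45, quantity supplied is (45 - 16)/1 = 29; supply is the short side, so Q = 29 trades at P = 45.
The demand price at Q = 29 is 71.5. CS is the trapezoid between demand and 45 over [0, 29]: (1/2)[(115 - 45) + (71.5 - 45)](29) = 1399.25.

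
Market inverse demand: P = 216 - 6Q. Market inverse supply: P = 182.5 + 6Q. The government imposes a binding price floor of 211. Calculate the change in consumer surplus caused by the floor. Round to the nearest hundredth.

-21.30

Without the control, 216 - 6Q = 182.5 + 6Q so Q* = 2.7917 and P* = 199.25.
At the floor price 211, quantity demanded is (216 - 211)/6 = 0.8333; demand is the short side, so Q = 0.8333 trades at P = 211.
CS goes from (1/2)(2.7917)(16.75) = 23.3802 to 2.0833 (computed as (216 - 211)(0.8333) - (1/2)(6)(0.8333)^2), a change of -21.2969.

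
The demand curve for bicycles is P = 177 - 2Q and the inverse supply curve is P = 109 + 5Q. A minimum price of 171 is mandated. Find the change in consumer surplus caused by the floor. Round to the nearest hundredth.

Free-market equilibrium: 177 - 2Q = 109 + 5Q gives Q* = 9.7143, P* = 157.5714.
At P = 171, buyers demand (177 - 171)/2 = 3 while sellers would supply more, so the quantity traded is 3 at price 171.
CS goes from (1/2)(9.7143)(19.4286) = 94.3673 to 9 (computed as (177 - 171)(3) - (1/2)(2)(3)^2), a change of -85.3673.

-85.37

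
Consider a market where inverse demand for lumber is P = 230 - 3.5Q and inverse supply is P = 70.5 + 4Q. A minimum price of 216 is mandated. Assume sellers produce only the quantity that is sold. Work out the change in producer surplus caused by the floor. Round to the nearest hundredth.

Free-market equilibrium: 230 - 3.5Q = 70.5 + 4Q gives Q* = 21.2667, P* = 155.5667.
At P = 216, buyers demand (230 - 216)/3.5 = 4 while sellers would supply more, so the quantity traded is 4 at price 216.
PS goes from (1/2)(21.2667)(85.0667) = 904.5422 to 550 (computed as (216 - 70.5)(4) - (1/2)(4)(4)^2), a change of -354.5422.

-354.54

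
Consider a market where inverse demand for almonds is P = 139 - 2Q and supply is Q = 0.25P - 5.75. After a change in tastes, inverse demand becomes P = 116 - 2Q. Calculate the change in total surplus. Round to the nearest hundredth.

Rewriting supply in inverse form: P = 23 + 4Q.
Initial equilibrium: Q_0 = 19.3333, P_0 = 100.3333; CS_0 = (1/2)(19.3333)(38.6667) = 373.7778, PS_0 = (1/2)(19.3333)(77.3333) = 747.5556.
New equilibrium: 116 - 2Q = 23 + 4Q gives Q_1 = 15.5, P_1 = 85; CS_1 = 240.25, PS_1 = 480.5.
Change in total surplus = (240.25 + 480.5) - (373.7778 + 747.5556) = -400.5833.

-400.58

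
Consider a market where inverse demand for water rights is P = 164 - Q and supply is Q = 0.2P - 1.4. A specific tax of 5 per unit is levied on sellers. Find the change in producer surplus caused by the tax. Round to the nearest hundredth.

Rewriting supply in inverse form: P = 7 + 5Q.
Without the tax, 164 - Q = 7 + 5Q so Q* = 26.1667 and P* = 137.8333.
With the tax, sellers need 5 more per unit: 164 - Q = 7 + 5Q + 5, so Q_t = 25.3333. Buyers pay P_b = 138.6667; sellers receive P_s = P_b - 5 = 133.6667.
Producers lose the trapezoid between P_s and P* out to Q_t plus the triangle from Q_t to Q*: change in PS = 1604.4444 - 1711.7361 = -107.2917.

-107.29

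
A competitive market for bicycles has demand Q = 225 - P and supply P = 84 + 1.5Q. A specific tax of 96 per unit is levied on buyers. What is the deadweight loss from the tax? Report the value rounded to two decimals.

Rewriting demand in inverse form: P = 225 - Q.
Pre-tax equilibrium: 225 - Q = 84 + 1.5Q gives Q* = 56.4, P* = 168.6.
A tax on buyers shifts demand down by 96: (225 - 96) - Q = 84 + 1.5Q, so Q_t = 18. Buyers pay P_b = 207; sellers receive P_s = P_b - 96 = 111.
The welfare triangle lost has base Q* - Q_t = 38.4 and height t = 96, so DWL = (1/2)(38.4)(96) = 1843.2.

1843.20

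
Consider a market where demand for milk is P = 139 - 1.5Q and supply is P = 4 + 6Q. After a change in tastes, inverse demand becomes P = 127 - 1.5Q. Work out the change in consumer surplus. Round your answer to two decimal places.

Initial equilibrium: Q_0 = 18, P_0 = 112; CS_0 = (1/2)(18)(27) = 243, PS_0 = (1/2)(18)(108) = 972.
New equilibrium: 127 - 1.5Q = 4 + 6Q gives Q_1 = 16.4, P_1 = 102.4; CS_1 = 201.72, PS_1 = 806.88.
Change in consumer surplus = 201.72 - 243 = -41.28.

-41.28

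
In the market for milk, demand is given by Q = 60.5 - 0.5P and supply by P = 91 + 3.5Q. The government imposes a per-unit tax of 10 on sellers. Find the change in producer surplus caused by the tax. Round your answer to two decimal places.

-28.93

Rewriting demand in inverse form: P = 121 - 2Q.
Pre-tax equilibrium: 121 - 2Q = 91 + 3.5Q gives Q* = 5.4545, P* = 110.0909.
With the tax, sellers need 10 more per unit: 121 - 2Q = 91 + 3.5Q + 10, so Q_t = 3.6364. Buyers pay P_b = 113.7273; sellers receive P_s = P_b - 10 = 103.7273.
Producers lose the trapezoid between P_s and P* out to Q_t plus the triangle from Q_t to Q*: change in PS = 23.1405 - 52.0661 = -28.9256.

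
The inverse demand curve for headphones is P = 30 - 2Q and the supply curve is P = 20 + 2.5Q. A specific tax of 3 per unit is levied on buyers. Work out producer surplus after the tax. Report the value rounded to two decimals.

Pre-tax equilibrium: 30 - 2Q = 20 + 2.5Q gives Q* = 2.2222, P* = 25.5556.
With the tax, buyers' net willingness to pay falls by 3: (30 - 3) - 2Q = 20 + 2.5Q, so Q_t = 1.5556. Buyers pay P_b = 26.8889; sellers receive P_s = P_b - 3 = 23.8889.
Producer surplus is the triangle above supply below P_s: (1/2)(1.5556)(23.8889 - 20) = 3.0247.

3.02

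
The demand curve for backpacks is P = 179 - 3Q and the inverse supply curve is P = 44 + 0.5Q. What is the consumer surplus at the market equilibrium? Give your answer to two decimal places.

2231.63

Setting demand equal to supply, 135 = 3.5Q, so Q* = 38.5714 and P* = 63.2857.
The demand choke price is 179, so CS = (1/2)(Q*)(179 - P*) = (1/2)(38.5714)(115.7143) = 2231.6327.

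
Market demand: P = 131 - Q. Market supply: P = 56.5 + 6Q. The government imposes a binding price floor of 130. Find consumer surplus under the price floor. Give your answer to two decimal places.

Free-market equilibrium: 131 - Q = 56.5 + 6Q gives Q* = 10.6429, P* = 120.3571.
At P = 130, buyers demand (131 - 130)/1 = 1 while sellers would supply more, so the quantity traded is 1 at price 130.
CS is the triangle under demand above 130: (1/2)(1)(131 - 130) = 0.5.

0.50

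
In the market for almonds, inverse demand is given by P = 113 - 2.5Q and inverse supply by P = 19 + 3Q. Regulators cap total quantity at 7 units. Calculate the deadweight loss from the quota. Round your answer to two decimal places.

Without the quota, 113 - 2.5Q = 19 + 3Q gives Q* = 17.0909.
At Q = 7 the demand price is 113 - 2.5(7) = 95.5 and the supply price is 19 + 3(7) = 40.
Deadweight loss is the triangle between the curves from 7 to 17.0909: (1/2)(95.5 - 40)(17.0909 - 7) = 280.0227.

280.02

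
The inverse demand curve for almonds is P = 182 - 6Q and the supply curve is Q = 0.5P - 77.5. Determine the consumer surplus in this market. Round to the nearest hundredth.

34.17

Rewriting supply in inverse form: P = 155 + 2Q.
Equilibrium: 182 - 6Q = 155 + 2Q, so Q* = 3.375 and P* = 161.75.
The demand choke price is 182, so CS = (1/2)(Q*)(182 - P*) = (1/2)(3.375)(20.25) = 34.1719.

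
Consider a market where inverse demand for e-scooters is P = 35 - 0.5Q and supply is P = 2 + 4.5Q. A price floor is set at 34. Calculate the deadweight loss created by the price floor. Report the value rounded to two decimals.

52.90

Free-market equilibrium: 35 - 0.5Q = 2 + 4.5Q gives Q* = 6.6, P* = 31.7.
At the floor price 34, quantity demanded is (35 - 34)/0.5 = 2; demand is the short side, so Q = 2 trades at P = 34.
The lost-trades triangle has base Q* - 2 = 4.6 and height equal to the gap between the curves at Q = 2, which is 34 - 11 = 23. DWL = (1/2)(4.6)(23) = 52.9.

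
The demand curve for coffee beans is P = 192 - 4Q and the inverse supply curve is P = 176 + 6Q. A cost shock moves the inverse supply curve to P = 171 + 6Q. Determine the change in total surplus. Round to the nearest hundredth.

9.25

Initial equilibrium: Q_0 = 1.6, P_0 = 185.6; CS_0 = (1/2)(1.6)(6.4) = 5.12, PS_0 = (1/2)(1.6)(9.6) = 7.68.
New equilibrium: 192 - 4Q = 171 + 6Q gives Q_1 = 2.1, P_1 = 183.6; CS_1 = 8.82, PS_1 = 13.23.
Change in total surplus = (8.82 + 13.23) - (5.12 + 7.68) = 9.25.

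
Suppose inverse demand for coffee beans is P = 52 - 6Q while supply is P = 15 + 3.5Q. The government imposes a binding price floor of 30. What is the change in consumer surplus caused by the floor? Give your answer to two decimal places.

-5.17

Without the control, 52 - 6Q = 15 + 3.5Q so Q* = 3.8947 and P* = 28.6316.
At the floor price 30, quantity demanded is (52 - 30)/6 = 3.6667; demand is the short side, so Q = 3.6667 trades at P = 30.
CS goes from (1/2)(3.8947)(23.3684) = 45.5069 to 40.3333 (computed as (52 - 30)(3.6667) - (1/2)(6)(3.6667)^2), a change of -5.1736.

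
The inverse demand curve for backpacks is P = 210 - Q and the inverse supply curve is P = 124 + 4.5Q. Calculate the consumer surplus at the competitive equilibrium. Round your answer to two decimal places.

Equilibrium: 210 - Q = 124 + 4.5Q, so Q* = 15.6364 and P* = 194.3636.
Consumer surplus is the triangle under demand above P*: (1/2)(15.6364)(210 - 194.3636) = (1/2)(15.6364)(15.6364) = 122.2479.

122.25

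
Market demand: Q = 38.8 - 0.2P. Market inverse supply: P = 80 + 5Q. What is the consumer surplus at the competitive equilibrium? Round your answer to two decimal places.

324.90

Rewriting demand in inverse form: P = 194 - 5Q.
Equilibrium: 194 - 5Q = 80 + 5Q, so Q* = 11.4 and P* = 137.
Consumer surplus is the triangle under demand above P*: (1/2)(11.4)(194 - 137) = (1/2)(11.4)(57) = 324.9.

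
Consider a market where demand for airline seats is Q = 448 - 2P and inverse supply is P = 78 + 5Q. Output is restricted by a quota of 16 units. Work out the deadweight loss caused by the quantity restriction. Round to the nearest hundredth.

Rewriting demand in inverse form: P = 224 - 0.5Q.
Unrestricted equilibrium: Q* = (224 - 78)/(0.5 + 5) = 26.5455.
At Q = 16 the demand price is 224 - 0.5(16) = 216 and the supply price is 78 + 5(16) = 158.
Deadweight loss is the triangle between the curves from 16 to 26.5455: (1/2)(216 - 158)(26.5455 - 16) = 305.8182.

305.82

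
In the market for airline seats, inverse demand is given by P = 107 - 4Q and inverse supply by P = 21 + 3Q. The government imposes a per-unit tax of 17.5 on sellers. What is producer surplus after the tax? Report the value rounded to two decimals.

143.64

Pre-tax equilibrium: 107 - 4Q = 21 + 3Q gives Q* = 12.2857, P* = 57.8571.
A tax on sellers shifts supply up by 17.5: 107 - 4Q = 21 + 3Q + 17.5, so Q_t = 9.7857. Buyers pay P_b = 67.8571; sellers receive P_s = P_b - 17.5 = 50.3571.
Producer surplus is the triangle above supply below P_s: (1/2)(9.7857)(50.3571 - 21) = 143.6403.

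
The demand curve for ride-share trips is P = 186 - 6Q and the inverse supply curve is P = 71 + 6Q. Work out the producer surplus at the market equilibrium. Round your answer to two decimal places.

275.52

Setting demand equal to supply, 115 = 12Q, so Q* = 9.5833 and P* = 128.5.
The supply curve's price intercept is 71, so PS = (1/2)(Q*)(P* - 71) = (1/2)(9.5833)(57.5) = 275.5208.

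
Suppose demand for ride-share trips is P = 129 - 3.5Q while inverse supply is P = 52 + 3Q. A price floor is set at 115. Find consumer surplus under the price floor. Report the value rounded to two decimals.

28.00

Without the control, 129 - 3.5Q = 52 + 3Q so Q* = 11.8462 and P* = 87.5385.
At the floor price 115, quantity demanded is (129 - 115)/3.5 = 4; demand is the short side, so Q = 4 trades at P = 115.
CS is the triangle under demand above 115: (1/2)(4)(129 - 115) = 28.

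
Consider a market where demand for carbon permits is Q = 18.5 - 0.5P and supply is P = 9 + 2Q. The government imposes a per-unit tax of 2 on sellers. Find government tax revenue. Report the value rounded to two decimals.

Rewriting demand in inverse form: P = 37 - 2Q.
Without the tax, 37 - 2Q = 9 + 2Q so Q* = 7 and P* = 23.
With the tax, sellers need 2 more per unit: 37 - 2Q = 9 + 2Q + 2, so Q_t = 6.5. Buyers pay P_b = 24; sellers receive P_s = P_b - 2 = 22.
Revenue is the tax times quantity traded: 2 x 6.5 = 13.

13.00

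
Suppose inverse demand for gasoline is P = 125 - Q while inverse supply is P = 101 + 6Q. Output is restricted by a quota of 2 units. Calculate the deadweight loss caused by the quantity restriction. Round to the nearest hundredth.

7.14

Unrestricted equilibrium: Q* = (125 - 101)/(1 + 6) = 3.4286.
At Q = 2 the demand price is 125 - (2) = 123 and the supply price is 101 + 6(2) = 113.
Deadweight loss is the triangle between the curves from 2 to 3.4286: (1/2)(123 - 113)(3.4286 - 2) = 7.1429.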